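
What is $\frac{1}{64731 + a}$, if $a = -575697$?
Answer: $- \frac{1}{510966} \approx -1.9571 \cdot 10^{-6}$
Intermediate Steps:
$\frac{1}{64731 + a} = \frac{1}{64731 - 575697} = \frac{1}{-510966} = - \frac{1}{510966}$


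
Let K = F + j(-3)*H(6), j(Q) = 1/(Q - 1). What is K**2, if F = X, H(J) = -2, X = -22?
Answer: 1849/4 ≈ 462.25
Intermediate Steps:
j(Q) = 1/(-1 + Q)
F = -22
K = -43/2 (K = -22 - 2/(-1 - 3) = -22 - 2/(-4) = -22 - 1/4*(-2) = -22 + 1/2 = -43/2 ≈ -21.500)
K**2 = (-43/2)**2 = 1849/4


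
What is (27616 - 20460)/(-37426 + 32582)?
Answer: -1789/1211 ≈ -1.4773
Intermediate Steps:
(27616 - 20460)/(-37426 + 32582) = 7156/(-4844) = 7156*(-1/4844) = -1789/1211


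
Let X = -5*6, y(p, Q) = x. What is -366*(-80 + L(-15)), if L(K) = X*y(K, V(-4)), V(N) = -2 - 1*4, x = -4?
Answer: -14640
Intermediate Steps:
V(N) = -6 (V(N) = -2 - 4 = -6)
y(p, Q) = -4
X = -30
L(K) = 120 (L(K) = -30*(-4) = 120)
-366*(-80 + L(-15)) = -366*(-80 + 120) = -366*40 = -14640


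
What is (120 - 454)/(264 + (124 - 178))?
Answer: -167/105 ≈ -1.5905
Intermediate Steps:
(120 - 454)/(264 + (124 - 178)) = -334/(264 - 54) = -334/210 = -334*1/210 = -167/105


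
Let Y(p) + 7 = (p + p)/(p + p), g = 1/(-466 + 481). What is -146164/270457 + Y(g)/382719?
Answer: -18647120886/34503010861 ≈ -0.54045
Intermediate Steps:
g = 1/15 ≈ 0.066667
Y(p) = -6 (Y(p) = -7 + (p + p)/(p + p) = -7 + (2*p)/((2*p)) = -7 + (2*p)*(1/(2*p)) = -7 + 1 = -6)
-146164/270457 + Y(g)/382719 = -146164/270457 - 6/382719 = -146164*1/270457 - 6*1/382719 = -146164/270457 - 2/127573 = -18647120886/34503010861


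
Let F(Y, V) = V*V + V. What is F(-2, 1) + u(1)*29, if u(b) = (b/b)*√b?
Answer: 31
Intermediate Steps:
u(b) = √b (u(b) = 1*√b = √b)
F(Y, V) = V + V² (F(Y, V) = V² + V = V + V²)
F(-2, 1) + u(1)*29 = 1*(1 + 1) + √1*29 = 1*2 + 1*29 = 2 + 29 = 31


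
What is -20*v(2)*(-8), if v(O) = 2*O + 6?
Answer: 1600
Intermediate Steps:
v(O) = 6 + 2*O
-20*v(2)*(-8) = -20*(6 + 2*2)*(-8) = -20*(6 + 4)*(-8) = -20*10*(-8) = -200*(-8) = 1600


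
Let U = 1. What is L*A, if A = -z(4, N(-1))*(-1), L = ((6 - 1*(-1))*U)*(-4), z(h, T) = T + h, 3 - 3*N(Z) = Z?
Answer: -448/3 ≈ -149.33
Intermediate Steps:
N(Z) = 1 - Z/3
L = -28 (L = ((6 - 1*(-1))*1)*(-4) = ((6 + 1)*1)*(-4) = (7*1)*(-4) = 7*(-4) = -28)
A = 16/3 (A = -((1 - 1/3*(-1)) + 4)*(-1) = -((1 + 1/3) + 4)*(-1) = -(4/3 + 4)*(-1) = -1*16/3*(-1) = -16/3*(-1) = 16/3 ≈ 5.3333)
L*A = -28*16/3 = -448/3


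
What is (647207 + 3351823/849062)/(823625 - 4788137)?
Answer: -549522221657/3366116487744 ≈ -0.16325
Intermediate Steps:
(647207 + 3351823/849062)/(823625 - 4788137) = (647207 + 3351823*(1/849062))/(-3964512) = (647207 + 3351823/849062)*(-1/3964512) = (549522221657/849062)*(-1/3964512) = -549522221657/3366116487744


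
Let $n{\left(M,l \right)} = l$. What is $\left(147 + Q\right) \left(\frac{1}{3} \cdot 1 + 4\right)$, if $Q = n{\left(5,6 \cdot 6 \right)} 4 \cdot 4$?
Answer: $3133$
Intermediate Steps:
$Q = 576$ ($Q = 6 \cdot 6 \cdot 4 \cdot 4 = 36 \cdot 4 \cdot 4 = 144 \cdot 4 = 576$)
$\left(147 + Q\right) \left(\frac{1}{3} \cdot 1 + 4\right) = \left(147 + 576\right) \left(\frac{1}{3} \cdot 1 + 4\right) = 723 \left(\frac{1}{3} \cdot 1 + 4\right) = 723 \left(\frac{1}{3} + 4\right) = 723 \cdot \frac{13}{3} = 3133$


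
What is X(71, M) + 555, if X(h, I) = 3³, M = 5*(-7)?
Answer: 582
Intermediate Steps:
M = -35
X(h, I) = 27
X(71, M) + 555 = 27 + 555 = 582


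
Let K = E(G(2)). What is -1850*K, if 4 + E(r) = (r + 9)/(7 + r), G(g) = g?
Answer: 46250/9 ≈ 5138.9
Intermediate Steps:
E(r) = -4 + (9 + r)/(7 + r) (E(r) = -4 + (r + 9)/(7 + r) = -4 + (9 + r)/(7 + r))
K = -25/9 (K = (-19 - 3*2)/(7 + 2) = (-19 - 6)/9 = (⅑)*(-25) = -25/9 ≈ -2.7778)
-1850*K = -1850*(-25/9) = 46250/9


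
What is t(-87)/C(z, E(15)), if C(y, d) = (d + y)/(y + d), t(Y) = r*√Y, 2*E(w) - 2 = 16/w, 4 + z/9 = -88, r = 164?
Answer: 164*I*√87 ≈ 1529.7*I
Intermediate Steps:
z = -828 (z = -36 + 9*(-88) = -36 - 792 = -828)
E(w) = 1 + 8/w (E(w) = 1 + (16/w)/2 = 1 + 8/w)
t(Y) = 164*√Y
C(y, d) = 1 (C(y, d) = (d + y)/(d + y) = 1)
t(-87)/C(z, E(15)) = (164*√(-87))/1 = (164*(I*√87))*1 = (164*I*√87)*1 = 164*I*√87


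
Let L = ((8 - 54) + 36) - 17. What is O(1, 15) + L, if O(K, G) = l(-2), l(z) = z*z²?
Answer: -35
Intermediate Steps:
l(z) = z³
O(K, G) = -8 (O(K, G) = (-2)³ = -8)
L = -27 (L = (-46 + 36) - 17 = -10 - 17 = -27)
O(1, 15) + L = -8 - 27 = -35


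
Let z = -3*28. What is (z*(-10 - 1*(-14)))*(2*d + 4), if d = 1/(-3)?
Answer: -1120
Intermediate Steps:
d = -⅓ (d = 1*(-⅓) = -⅓ ≈ -0.33333)
z = -84
(z*(-10 - 1*(-14)))*(2*d + 4) = (-84*(-10 - 1*(-14)))*(2*(-⅓) + 4) = (-84*(-10 + 14))*(-⅔ + 4) = -84*4*(10/3) = -336*10/3 = -1120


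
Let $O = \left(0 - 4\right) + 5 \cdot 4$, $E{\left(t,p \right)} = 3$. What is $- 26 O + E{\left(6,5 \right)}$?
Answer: $-413$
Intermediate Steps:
$O = 16$ ($O = -4 + 20 = 16$)
$- 26 O + E{\left(6,5 \right)} = \left(-26\right) 16 + 3 = -416 + 3 = -413$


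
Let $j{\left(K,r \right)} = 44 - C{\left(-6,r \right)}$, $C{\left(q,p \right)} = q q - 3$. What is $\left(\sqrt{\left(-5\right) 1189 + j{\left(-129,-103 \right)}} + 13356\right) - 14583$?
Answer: $-1227 + i \sqrt{5934} \approx -1227.0 + 77.032 i$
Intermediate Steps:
$C{\left(q,p \right)} = -3 + q^{2}$ ($C{\left(q,p \right)} = q^{2} - 3 = -3 + q^{2}$)
$j{\left(K,r \right)} = 11$ ($j{\left(K,r \right)} = 44 - \left(-3 + \left(-6\right)^{2}\right) = 44 - \left(-3 + 36\right) = 44 - 33 = 11$)
$\left(\sqrt{\left(-5\right) 1189 + j{\left(-129,-103 \right)}} + 13356\right) - 14583 = \left(\sqrt{\left(-5\right) 1189 + 11} + 13356\right) - 14583 = \left(\sqrt{-5945 + 11} + 13356\right) - 14583 = \left(\sqrt{-5934} + 13356\right) - 14583 = \left(i \sqrt{5934} + 13356\right) - 14583 = \left(13356 + i \sqrt{5934}\right) - 14583 = -1227 + i \sqrt{5934}$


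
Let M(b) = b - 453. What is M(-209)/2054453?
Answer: -662/2054453 ≈ -0.00032223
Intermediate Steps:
M(b) = -453 + b
M(-209)/2054453 = (-453 - 209)/2054453 = -662*1/2054453 = -662/2054453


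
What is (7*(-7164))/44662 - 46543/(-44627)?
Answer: -79625665/996565537 ≈ -0.079900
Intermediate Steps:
(7*(-7164))/44662 - 46543/(-44627) = -50148*1/44662 - 46543*(-1/44627) = -25074/22331 + 46543/44627 = -79625665/996565537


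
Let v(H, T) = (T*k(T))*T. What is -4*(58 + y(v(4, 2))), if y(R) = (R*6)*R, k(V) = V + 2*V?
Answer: -14056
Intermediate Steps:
k(V) = 3*V
v(H, T) = 3*T³ (v(H, T) = (T*(3*T))*T = (3*T²)*T = 3*T³)
y(R) = 6*R² (y(R) = (6*R)*R = 6*R²)
-4*(58 + y(v(4, 2))) = -4*(58 + 6*(3*2³)²) = -4*(58 + 6*(3*8)²) = -4*(58 + 6*24²) = -4*(58 + 6*576) = -4*(58 + 3456) = -4*3514 = -14056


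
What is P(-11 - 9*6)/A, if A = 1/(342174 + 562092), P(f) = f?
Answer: -58777290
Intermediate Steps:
A = 1/904266 ≈ 1.1059e-6
P(-11 - 9*6)/A = (-11 - 9*6)/(1/904266) = (-11 - 54)*904266 = -65*904266 = -58777290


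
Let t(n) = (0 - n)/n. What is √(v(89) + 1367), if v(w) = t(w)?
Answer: √1366 ≈ 36.959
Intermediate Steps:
t(n) = -1 (t(n) = (-n)/n = -1)
v(w) = -1
√(v(89) + 1367) = √(-1 + 1367) = √1366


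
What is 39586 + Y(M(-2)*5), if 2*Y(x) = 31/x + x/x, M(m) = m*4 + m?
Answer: 3958619/100 ≈ 39586.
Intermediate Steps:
M(m) = 5*m (M(m) = 4*m + m = 5*m)
Y(x) = ½ + 31/(2*x) (Y(x) = (31/x + x/x)/2 = (31/x + 1)/2 = (1 + 31/x)/2 = ½ + 31/(2*x))
39586 + Y(M(-2)*5) = 39586 + (31 + (5*(-2))*5)/(2*(((5*(-2))*5))) = 39586 + (31 - 10*5)/(2*((-10*5))) = 39586 + (½)*(31 - 50)/(-50) = 39586 + (½)*(-1/50)*(-19) = 39586 + 19/100 = 3958619/100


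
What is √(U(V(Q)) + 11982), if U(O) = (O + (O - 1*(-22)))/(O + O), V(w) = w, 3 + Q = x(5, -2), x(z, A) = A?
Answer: 48*√130/5 ≈ 109.46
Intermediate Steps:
Q = -5 (Q = -3 - 2 = -5)
U(O) = (22 + 2*O)/(2*O) (U(O) = (O + (O + 22))/((2*O)) = (O + (22 + O))*(1/(2*O)) = (22 + 2*O)*(1/(2*O)) = (22 + 2*O)/(2*O))
√(U(V(Q)) + 11982) = √((11 - 5)/(-5) + 11982) = √(-⅕*6 + 11982) = √(-6/5 + 11982) = √(59904/5) = 48*√130/5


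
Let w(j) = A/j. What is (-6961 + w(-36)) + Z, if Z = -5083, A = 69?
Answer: -144551/12 ≈ -12046.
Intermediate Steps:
w(j) = 69/j
(-6961 + w(-36)) + Z = (-6961 + 69/(-36)) - 5083 = (-6961 + 69*(-1/36)) - 5083 = (-6961 - 23/12) - 5083 = -83555/12 - 5083 = -144551/12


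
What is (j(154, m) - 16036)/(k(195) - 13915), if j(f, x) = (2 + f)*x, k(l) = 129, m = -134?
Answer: 18470/6893 ≈ 2.6795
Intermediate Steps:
j(f, x) = x*(2 + f)
(j(154, m) - 16036)/(k(195) - 13915) = (-134*(2 + 154) - 16036)/(129 - 13915) = (-134*156 - 16036)/(-13786) = (-20904 - 16036)*(-1/13786) = -36940*(-1/13786) = 18470/6893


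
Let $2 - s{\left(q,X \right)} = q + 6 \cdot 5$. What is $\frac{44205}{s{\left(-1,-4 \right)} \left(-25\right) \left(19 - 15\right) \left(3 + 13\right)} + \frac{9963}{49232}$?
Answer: $\frac{10861259}{8861760} \approx 1.2256$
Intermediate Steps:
$s{\left(q,X \right)} = -28 - q$ ($s{\left(q,X \right)} = 2 - \left(q + 6 \cdot 5\right) = 2 - \left(q + 30\right) = 2 - \left(30 + q\right) = -28 - q$)
$\frac{44205}{s{\left(-1,-4 \right)} \left(-25\right) \left(19 - 15\right) \left(3 + 13\right)} + \frac{9963}{49232} = \frac{44205}{\left(-28 - -1\right) \left(-25\right) \left(19 - 15\right) \left(3 + 13\right)} + \frac{9963}{49232} = \frac{44205}{\left(-28 + 1\right) \left(-25\right) 4 \cdot 16} + 9963 \cdot \frac{1}{49232} = \frac{44205}{\left(-27\right) \left(-25\right) 64} + \frac{9963}{49232} = \frac{44205}{675 \cdot 64} + \frac{9963}{49232} = \frac{44205}{43200} + \frac{9963}{49232} = 44205 \cdot \frac{1}{43200} + \frac{9963}{49232} = \frac{2947}{2880} + \frac{9963}{49232} = \frac{10861259}{8861760}$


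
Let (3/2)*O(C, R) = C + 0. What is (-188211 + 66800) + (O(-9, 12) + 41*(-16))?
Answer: -122073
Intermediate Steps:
O(C, R) = 2*C/3 (O(C, R) = 2*(C + 0)/3 = 2*C/3)
(-188211 + 66800) + (O(-9, 12) + 41*(-16)) = (-188211 + 66800) + ((2/3)*(-9) + 41*(-16)) = -121411 + (-6 - 656) = -121411 - 662 = -122073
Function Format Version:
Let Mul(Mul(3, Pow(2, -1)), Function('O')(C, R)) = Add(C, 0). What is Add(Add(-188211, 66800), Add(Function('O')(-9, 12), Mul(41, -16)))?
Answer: -122073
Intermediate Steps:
Function('O')(C, R) = Mul(Rational(2, 3), C) (Function('O')(C, R) = Mul(Rational(2, 3), Add(C, 0)) = Mul(Rational(2, 3), C))
Add(Add(-188211, 66800), Add(Function('O')(-9, 12), Mul(41, -16))) = Add(Add(-188211, 66800), Add(Mul(Rational(2, 3), -9), Mul(41, -16))) = Add(-121411, Add(-6, -656)) = Add(-121411, -662) = -122073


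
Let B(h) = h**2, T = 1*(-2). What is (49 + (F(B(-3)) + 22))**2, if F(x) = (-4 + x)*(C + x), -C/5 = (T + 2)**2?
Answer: 13456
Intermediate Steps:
T = -2
C = 0 (C = -5*(-2 + 2)**2 = -5*0**2 = -5*0 = 0)
F(x) = x*(-4 + x) (F(x) = (-4 + x)*(0 + x) = (-4 + x)*x = x*(-4 + x))
(49 + (F(B(-3)) + 22))**2 = (49 + ((-3)**2*(-4 + (-3)**2) + 22))**2 = (49 + (9*(-4 + 9) + 22))**2 = (49 + (9*5 + 22))**2 = (49 + (45 + 22))**2 = (49 + 67)**2 = 116**2 = 13456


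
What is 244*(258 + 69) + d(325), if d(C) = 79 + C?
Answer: 80192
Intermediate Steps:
244*(258 + 69) + d(325) = 244*(258 + 69) + (79 + 325) = 244*327 + 404 = 79788 + 404 = 80192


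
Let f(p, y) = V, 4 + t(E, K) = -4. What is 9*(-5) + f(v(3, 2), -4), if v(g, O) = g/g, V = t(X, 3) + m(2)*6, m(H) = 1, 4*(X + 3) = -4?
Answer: -47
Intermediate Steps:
X = -4 (X = -3 + (¼)*(-4) = -3 - 1 = -4)
t(E, K) = -8 (t(E, K) = -4 - 4 = -8)
V = -2 (V = -8 + 1*6 = -8 + 6 = -2)
v(g, O) = 1
f(p, y) = -2
9*(-5) + f(v(3, 2), -4) = 9*(-5) - 2 = -45 - 2 = -47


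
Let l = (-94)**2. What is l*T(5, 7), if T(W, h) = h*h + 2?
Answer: 450636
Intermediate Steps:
l = 8836
T(W, h) = 2 + h**2 (T(W, h) = h**2 + 2 = 2 + h**2)
l*T(5, 7) = 8836*(2 + 7**2) = 8836*(2 + 49) = 8836*51 = 450636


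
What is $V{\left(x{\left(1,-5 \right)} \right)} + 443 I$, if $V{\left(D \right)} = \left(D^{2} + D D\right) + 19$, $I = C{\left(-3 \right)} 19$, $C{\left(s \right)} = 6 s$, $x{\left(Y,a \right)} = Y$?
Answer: $-151485$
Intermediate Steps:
$I = -342$ ($I = 6 \left(-3\right) 19 = \left(-18\right) 19 = -342$)
$V{\left(D \right)} = 19 + 2 D^{2}$ ($V{\left(D \right)} = \left(D^{2} + D^{2}\right) + 19 = 2 D^{2} + 19 = 19 + 2 D^{2}$)
$V{\left(x{\left(1,-5 \right)} \right)} + 443 I = \left(19 + 2 \cdot 1^{2}\right) + 443 \left(-342\right) = \left(19 + 2 \cdot 1\right) - 151506 = \left(19 + 2\right) - 151506 = 21 - 151506 = -151485$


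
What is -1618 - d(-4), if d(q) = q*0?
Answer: -1618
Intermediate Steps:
d(q) = 0
-1618 - d(-4) = -1618 - 1*0 = -1618 + 0 = -1618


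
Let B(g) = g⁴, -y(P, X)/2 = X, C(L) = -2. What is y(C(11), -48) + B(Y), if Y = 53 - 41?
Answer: 20832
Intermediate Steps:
y(P, X) = -2*X
Y = 12
y(C(11), -48) + B(Y) = -2*(-48) + 12⁴ = 96 + 20736 = 20832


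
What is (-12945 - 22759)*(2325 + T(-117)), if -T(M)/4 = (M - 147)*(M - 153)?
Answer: 10096912680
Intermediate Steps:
T(M) = -4*(-153 + M)*(-147 + M) (T(M) = -4*(M - 147)*(M - 153) = -4*(-147 + M)*(-153 + M) = -4*(-153 + M)*(-147 + M))
(-12945 - 22759)*(2325 + T(-117)) = (-12945 - 22759)*(2325 + (-89964 - 4*(-117)² + 1200*(-117))) = -35704*(2325 + (-89964 - 4*13689 - 140400)) = -35704*(2325 + (-89964 - 54756 - 140400)) = -35704*(2325 - 285120) = -35704*(-282795) = 10096912680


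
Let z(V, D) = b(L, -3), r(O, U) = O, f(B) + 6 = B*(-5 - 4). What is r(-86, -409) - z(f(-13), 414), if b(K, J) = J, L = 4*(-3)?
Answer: -83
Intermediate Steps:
L = -12
f(B) = -6 - 9*B (f(B) = -6 + B*(-5 - 4) = -6 + B*(-9) = -6 - 9*B)
z(V, D) = -3
r(-86, -409) - z(f(-13), 414) = -86 - 1*(-3) = -86 + 3 = -83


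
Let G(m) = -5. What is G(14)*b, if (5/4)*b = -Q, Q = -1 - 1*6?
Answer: -28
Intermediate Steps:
Q = -7 (Q = -1 - 6 = -7)
b = 28/5 (b = 4*(-1*(-7))/5 = (⅘)*7 = 28/5 ≈ 5.6000)
G(14)*b = -5*28/5 = -28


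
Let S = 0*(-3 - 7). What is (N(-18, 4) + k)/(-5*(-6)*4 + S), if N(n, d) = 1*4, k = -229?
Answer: -15/8 ≈ -1.8750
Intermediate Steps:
S = 0 (S = 0*(-10) = 0)
N(n, d) = 4
(N(-18, 4) + k)/(-5*(-6)*4 + S) = (4 - 229)/(-5*(-6)*4 + 0) = -225/(30*4 + 0) = -225/(120 + 0) = -225/120 = -225*1/120 = -15/8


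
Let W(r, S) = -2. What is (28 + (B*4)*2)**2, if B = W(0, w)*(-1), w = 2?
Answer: 1936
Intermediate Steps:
B = 2 (B = -2*(-1) = 2)
(28 + (B*4)*2)**2 = (28 + (2*4)*2)**2 = (28 + 8*2)**2 = (28 + 16)**2 = 44**2 = 1936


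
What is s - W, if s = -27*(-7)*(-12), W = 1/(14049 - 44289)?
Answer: -68584319/30240 ≈ -2268.0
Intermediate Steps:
W = -1/30240 (W = 1/(-30240) = -1/30240 ≈ -3.3069e-5)
s = -2268 (s = 189*(-12) = -2268)
s - W = -2268 - 1*(-1/30240) = -2268 + 1/30240 = -68584319/30240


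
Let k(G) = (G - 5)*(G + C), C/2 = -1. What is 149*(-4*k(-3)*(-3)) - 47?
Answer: 71473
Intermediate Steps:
C = -2 (C = 2*(-1) = -2)
k(G) = (-5 + G)*(-2 + G) (k(G) = (G - 5)*(G - 2) = (-5 + G)*(-2 + G))
149*(-4*k(-3)*(-3)) - 47 = 149*(-4*(10 + (-3)² - 7*(-3))*(-3)) - 47 = 149*(-4*(10 + 9 + 21)*(-3)) - 47 = 149*(-4*40*(-3)) - 47 = 149*(-160*(-3)) - 47 = 149*480 - 47 = 71520 - 47 = 71473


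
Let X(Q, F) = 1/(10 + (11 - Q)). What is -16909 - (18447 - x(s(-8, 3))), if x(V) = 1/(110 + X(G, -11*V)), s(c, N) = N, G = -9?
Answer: -116710126/3301 ≈ -35356.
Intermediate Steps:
X(Q, F) = 1/(21 - Q)
x(V) = 30/3301 (x(V) = 1/(110 - 1/(-21 - 9)) = 1/(110 - 1/(-30)) = 1/(110 - 1*(-1/30)) = 1/(110 + 1/30) = 1/(3301/30) = 30/3301)
-16909 - (18447 - x(s(-8, 3))) = -16909 - (18447 - 1*30/3301) = -16909 - (18447 - 30/3301) = -16909 - 1*60893517/3301 = -16909 - 60893517/3301 = -116710126/3301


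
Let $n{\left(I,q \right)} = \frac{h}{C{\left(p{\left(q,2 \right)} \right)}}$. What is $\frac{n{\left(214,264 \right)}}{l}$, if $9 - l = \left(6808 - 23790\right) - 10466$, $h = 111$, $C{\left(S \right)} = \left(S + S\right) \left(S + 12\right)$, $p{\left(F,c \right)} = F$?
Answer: $\frac{37}{1333751232} \approx 2.7741 \cdot 10^{-8}$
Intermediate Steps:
$C{\left(S \right)} = 2 S \left(12 + S\right)$
$n{\left(I,q \right)} = \frac{111}{2 q \left(12 + q\right)}$
$l = 27457$ ($l = 9 - \left(\left(6808 - 23790\right) - 10466\right) = 9 - \left(-16982 - 10466\right) = 9 - -27448 = 9 + 27448 = 27457$)
$\frac{n{\left(214,264 \right)}}{l} = \frac{\frac{111}{2} \cdot \frac{1}{264} \frac{1}{12 + 264}}{27457} = \frac{111}{2} \cdot \frac{1}{264} \cdot \frac{1}{276} \cdot \frac{1}{27457} = \frac{37}{48576} \cdot \frac{1}{27457} = \frac{37}{1333751232}$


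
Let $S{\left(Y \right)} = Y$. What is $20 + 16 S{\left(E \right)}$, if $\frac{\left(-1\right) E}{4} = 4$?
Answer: $-236$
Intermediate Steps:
$E = -16$ ($E = \left(-4\right) 4 = -16$)
$20 + 16 S{\left(E \right)} = 20 + 16 \left(-16\right) = 20 - 256 = -236$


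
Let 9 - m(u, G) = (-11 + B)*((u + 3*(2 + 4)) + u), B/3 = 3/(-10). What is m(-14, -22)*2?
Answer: -220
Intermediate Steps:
B = -9/10 (B = 3*(3/(-10)) = 3*(3*(-1/10)) = 3*(-3/10) = -9/10 ≈ -0.90000)
m(u, G) = 1116/5 + 119*u/5 (m(u, G) = 9 - (-11 - 9/10)*((u + 3*(2 + 4)) + u) = 9 - (-119)*((u + 3*6) + u)/10 = 9 - (-119)*((u + 18) + u)/10 = 9 - (-119)*((18 + u) + u)/10 = 9 - (-119)*(18 + 2*u)/10 = 9 - (-1071/5 - 119*u/5) = 9 + (1071/5 + 119*u/5) = 1116/5 + 119*u/5)
m(-14, -22)*2 = (1116/5 + (119/5)*(-14))*2 = (1116/5 - 1666/5)*2 = -110*2 = -220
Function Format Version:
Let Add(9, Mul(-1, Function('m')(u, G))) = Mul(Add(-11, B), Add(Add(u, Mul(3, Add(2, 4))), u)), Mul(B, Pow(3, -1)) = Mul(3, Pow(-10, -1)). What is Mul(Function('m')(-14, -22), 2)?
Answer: -220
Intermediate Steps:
B = Rational(-9, 10) (B = Mul(3, Mul(3, Pow(-10, -1))) = Mul(3, Mul(3, Rational(-1, 10))) = Mul(3, Rational(-3, 10)) = Rational(-9, 10) ≈ -0.90000)
Function('m')(u, G) = Add(Rational(1116, 5), Mul(Rational(119, 5), u)) (Function('m')(u, G) = Add(9, Mul(-1, Mul(Add(-11, Rational(-9, 10)), Add(Add(u, Mul(3, Add(2, 4))), u)))) = Add(9, Mul(-1, Mul(Rational(-119, 10), Add(Add(u, Mul(3, 6)), u)))) = Add(9, Mul(-1, Mul(Rational(-119, 10), Add(Add(u, 18), u)))) = Add(9, Mul(-1, Mul(Rational(-119, 10), Add(Add(18, u), u)))) = Add(9, Mul(-1, Mul(Rational(-119, 10), Add(18, Mul(2, u))))) = Add(9, Mul(-1, Add(Rational(-1071, 5), Mul(Rational(-119, 5), u)))) = Add(9, Add(Rational(1071, 5), Mul(Rational(119, 5), u))) = Add(Rational(1116, 5), Mul(Rational(119, 5), u)))
Mul(Function('m')(-14, -22), 2) = Mul(Add(Rational(1116, 5), Mul(Rational(119, 5), -14)), 2) = Mul(Add(Rational(1116, 5), Rational(-1666, 5)), 2) = Mul(-110, 2) = -220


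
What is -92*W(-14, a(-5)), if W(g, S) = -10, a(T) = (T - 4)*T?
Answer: 920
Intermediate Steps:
a(T) = T*(-4 + T) (a(T) = (-4 + T)*T = T*(-4 + T))
-92*W(-14, a(-5)) = -92*(-10) = 920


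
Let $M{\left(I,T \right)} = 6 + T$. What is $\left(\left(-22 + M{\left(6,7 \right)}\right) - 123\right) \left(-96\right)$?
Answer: $12672$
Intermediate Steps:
$\left(\left(-22 + M{\left(6,7 \right)}\right) - 123\right) \left(-96\right) = \left(\left(-22 + \left(6 + 7\right)\right) - 123\right) \left(-96\right) = \left(\left(-22 + 13\right) - 123\right) \left(-96\right) = \left(-9 - 123\right) \left(-96\right) = \left(-132\right) \left(-96\right) = 12672$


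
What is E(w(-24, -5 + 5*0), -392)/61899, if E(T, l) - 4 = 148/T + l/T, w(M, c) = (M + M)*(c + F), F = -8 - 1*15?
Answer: 1283/20798064 ≈ 6.1688e-5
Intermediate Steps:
F = -23 (F = -8 - 15 = -23)
w(M, c) = 2*M*(-23 + c) (w(M, c) = (M + M)*(c - 23) = (2*M)*(-23 + c) = 2*M*(-23 + c))
E(T, l) = 4 + 148/T + l/T (E(T, l) = 4 + (148/T + l/T) = 4 + 148/T + l/T)
E(w(-24, -5 + 5*0), -392)/61899 = ((148 - 392 + 4*(2*(-24)*(-23 + (-5 + 5*0))))/((2*(-24)*(-23 + (-5 + 5*0)))))/61899 = ((148 - 392 + 4*(2*(-24)*(-23 + (-5 + 0))))/((2*(-24)*(-23 + (-5 + 0)))))*(1/61899) = ((148 - 392 + 4*(2*(-24)*(-23 - 5)))/((2*(-24)*(-23 - 5))))*(1/61899) = ((148 - 392 + 4*(2*(-24)*(-28)))/((2*(-24)*(-28))))*(1/61899) = ((148 - 392 + 4*1344)/1344)*(1/61899) = ((148 - 392 + 5376)/1344)*(1/61899) = ((1/1344)*5132)*(1/61899) = (1283/336)*(1/61899) = 1283/20798064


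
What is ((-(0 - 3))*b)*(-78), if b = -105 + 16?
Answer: 20826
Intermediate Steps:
b = -89
((-(0 - 3))*b)*(-78) = (-(0 - 3)*(-89))*(-78) = (-1*(-3)*(-89))*(-78) = (3*(-89))*(-78) = -267*(-78) = 20826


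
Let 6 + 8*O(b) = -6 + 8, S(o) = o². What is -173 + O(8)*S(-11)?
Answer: -467/2 ≈ -233.50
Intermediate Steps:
O(b) = -½ (O(b) = -¾ + (-6 + 8)/8 = -¾ + (⅛)*2 = -¾ + ¼ = -½)
-173 + O(8)*S(-11) = -173 - ½*(-11)² = -173 - ½*121 = -173 - 121/2 = -467/2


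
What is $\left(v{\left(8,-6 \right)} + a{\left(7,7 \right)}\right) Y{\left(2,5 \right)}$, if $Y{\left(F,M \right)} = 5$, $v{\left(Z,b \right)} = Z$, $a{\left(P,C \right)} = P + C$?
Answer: $110$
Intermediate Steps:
$a{\left(P,C \right)} = C + P$
$\left(v{\left(8,-6 \right)} + a{\left(7,7 \right)}\right) Y{\left(2,5 \right)} = \left(8 + \left(7 + 7\right)\right) 5 = \left(8 + 14\right) 5 = 22 \cdot 5 = 110$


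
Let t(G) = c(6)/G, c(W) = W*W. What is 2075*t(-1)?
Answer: -74700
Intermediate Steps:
c(W) = W²
t(G) = 36/G (t(G) = 6²/G = 36/G)
2075*t(-1) = 2075*(36/(-1)) = 2075*(36*(-1)) = 2075*(-36) = -74700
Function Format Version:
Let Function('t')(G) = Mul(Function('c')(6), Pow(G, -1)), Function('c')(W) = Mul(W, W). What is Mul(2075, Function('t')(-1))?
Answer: -74700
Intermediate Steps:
Function('c')(W) = Pow(W, 2)
Function('t')(G) = Mul(36, Pow(G, -1)) (Function('t')(G) = Mul(Pow(6, 2), Pow(G, -1)) = Mul(36, Pow(G, -1)))
Mul(2075, Function('t')(-1)) = Mul(2075, Mul(36, Pow(-1, -1))) = Mul(2075, Mul(36, -1)) = Mul(2075, -36) = -74700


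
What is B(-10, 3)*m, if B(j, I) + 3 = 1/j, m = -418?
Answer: 6479/5 ≈ 1295.8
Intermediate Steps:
B(j, I) = -3 + 1/j
B(-10, 3)*m = (-3 + 1/(-10))*(-418) = (-3 - ⅒)*(-418) = -31/10*(-418) = 6479/5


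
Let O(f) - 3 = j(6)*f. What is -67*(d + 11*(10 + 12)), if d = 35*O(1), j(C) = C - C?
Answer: -23249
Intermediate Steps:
j(C) = 0
O(f) = 3 (O(f) = 3 + 0*f = 3 + 0 = 3)
d = 105 (d = 35*3 = 105)
-67*(d + 11*(10 + 12)) = -67*(105 + 11*(10 + 12)) = -67*(105 + 11*22) = -67*(105 + 242) = -67*347 = -23249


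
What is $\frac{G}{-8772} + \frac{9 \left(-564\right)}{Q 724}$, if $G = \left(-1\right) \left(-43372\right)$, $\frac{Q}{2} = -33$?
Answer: $- \frac{42249187}{8732526} \approx -4.8381$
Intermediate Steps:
$Q = -66$ ($Q = 2 \left(-33\right) = -66$)
$G = 43372$
$\frac{G}{-8772} + \frac{9 \left(-564\right)}{Q 724} = \frac{43372}{-8772} + \frac{9 \left(-564\right)}{\left(-66\right) 724} = 43372 \left(- \frac{1}{8772}\right) - \frac{5076}{-47784} = - \frac{10843}{2193} - - \frac{423}{3982} = - \frac{10843}{2193} + \frac{423}{3982} = - \frac{42249187}{8732526}$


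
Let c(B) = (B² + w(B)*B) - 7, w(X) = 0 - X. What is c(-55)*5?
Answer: -35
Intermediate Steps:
w(X) = -X
c(B) = -7 (c(B) = (B² + (-B)*B) - 7 = (B² - B²) - 7 = 0 - 7 = -7)
c(-55)*5 = -7*5 = -35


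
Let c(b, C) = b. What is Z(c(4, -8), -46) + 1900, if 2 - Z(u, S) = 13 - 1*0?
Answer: 1889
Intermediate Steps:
Z(u, S) = -11 (Z(u, S) = 2 - (13 - 1*0) = 2 - (13 + 0) = 2 - 1*13 = 2 - 13 = -11)
Z(c(4, -8), -46) + 1900 = -11 + 1900 = 1889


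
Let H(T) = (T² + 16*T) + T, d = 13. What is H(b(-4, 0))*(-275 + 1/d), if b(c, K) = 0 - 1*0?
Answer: 0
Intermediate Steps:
b(c, K) = 0 (b(c, K) = 0 + 0 = 0)
H(T) = T² + 17*T
H(b(-4, 0))*(-275 + 1/d) = (0*(17 + 0))*(-275 + 1/13) = (0*17)*(-275 + 1/13) = 0*(-3574/13) = 0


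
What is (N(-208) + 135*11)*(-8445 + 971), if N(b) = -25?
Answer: -10912040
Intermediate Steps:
(N(-208) + 135*11)*(-8445 + 971) = (-25 + 135*11)*(-8445 + 971) = (-25 + 1485)*(-7474) = 1460*(-7474) = -10912040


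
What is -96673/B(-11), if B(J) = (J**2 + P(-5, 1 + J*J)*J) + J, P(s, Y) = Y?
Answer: 96673/1232 ≈ 78.468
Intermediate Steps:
B(J) = J + J**2 + J*(1 + J**2) (B(J) = (J**2 + (1 + J*J)*J) + J = (J**2 + (1 + J**2)*J) + J = (J**2 + J*(1 + J**2)) + J = J + J**2 + J*(1 + J**2))
-96673/B(-11) = -96673*(-1/(11*(2 - 11 + (-11)**2))) = -96673*(-1/(11*(2 - 11 + 121))) = -96673/((-11*112)) = -96673/(-1232) = -96673*(-1/1232) = 96673/1232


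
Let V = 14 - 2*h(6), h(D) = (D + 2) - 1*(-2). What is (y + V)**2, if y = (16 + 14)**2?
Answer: 799236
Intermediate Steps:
h(D) = 4 + D (h(D) = (2 + D) + 2 = 4 + D)
V = -6 (V = 14 - 2*(4 + 6) = 14 - 2*10 = 14 - 20 = -6)
y = 900 (y = 30**2 = 900)
(y + V)**2 = (900 - 6)**2 = 894**2 = 799236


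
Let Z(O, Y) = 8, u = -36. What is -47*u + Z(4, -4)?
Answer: 1700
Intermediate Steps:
-47*u + Z(4, -4) = -47*(-36) + 8 = 1692 + 8 = 1700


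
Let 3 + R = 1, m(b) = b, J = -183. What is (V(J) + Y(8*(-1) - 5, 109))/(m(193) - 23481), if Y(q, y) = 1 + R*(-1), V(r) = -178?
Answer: 175/23288 ≈ 0.0075146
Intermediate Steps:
R = -2 (R = -3 + 1 = -2)
Y(q, y) = 3 (Y(q, y) = 1 - 2*(-1) = 1 + 2 = 3)
(V(J) + Y(8*(-1) - 5, 109))/(m(193) - 23481) = (-178 + 3)/(193 - 23481) = -175/(-23288) = -175*(-1/23288) = 175/23288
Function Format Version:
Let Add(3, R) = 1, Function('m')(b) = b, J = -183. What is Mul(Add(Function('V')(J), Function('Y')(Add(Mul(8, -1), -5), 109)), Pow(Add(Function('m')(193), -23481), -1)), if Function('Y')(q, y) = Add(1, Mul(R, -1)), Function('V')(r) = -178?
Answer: Rational(175, 23288) ≈ 0.0075146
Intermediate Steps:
R = -2 (R = Add(-3, 1) = -2)
Function('Y')(q, y) = 3 (Function('Y')(q, y) = Add(1, Mul(-2, -1)) = Add(1, 2) = 3)
Mul(Add(Function('V')(J), Function('Y')(Add(Mul(8, -1), -5), 109)), Pow(Add(Function('m')(193), -23481), -1)) = Mul(Add(-178, 3), Pow(Add(193, -23481), -1)) = Mul(-175, Pow(-23288, -1)) = Mul(-175, Rational(-1, 23288)) = Rational(175, 23288)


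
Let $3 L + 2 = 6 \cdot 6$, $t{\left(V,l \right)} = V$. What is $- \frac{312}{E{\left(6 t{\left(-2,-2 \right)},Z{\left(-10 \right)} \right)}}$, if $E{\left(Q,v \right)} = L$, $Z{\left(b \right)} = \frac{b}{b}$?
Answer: $- \frac{468}{17} \approx -27.529$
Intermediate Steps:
$L = \frac{34}{3}$ ($L = - \frac{2}{3} + \frac{6 \cdot 6}{3} = - \frac{2}{3} + \frac{1}{3} \cdot 36 = - \frac{2}{3} + 12 = \frac{34}{3} \approx 11.333$)
$Z{\left(b \right)} = 1$
$E{\left(Q,v \right)} = \frac{34}{3}$
$- \frac{312}{E{\left(6 t{\left(-2,-2 \right)},Z{\left(-10 \right)} \right)}} = - \frac{312}{\frac{34}{3}} = \left(-312\right) \frac{3}{34} = - \frac{468}{17}$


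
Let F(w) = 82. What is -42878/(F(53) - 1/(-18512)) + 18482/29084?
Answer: -11528794389127/22074537870 ≈ -522.27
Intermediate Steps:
-42878/(F(53) - 1/(-18512)) + 18482/29084 = -42878/(82 - 1/(-18512)) + 18482/29084 = -42878/(82 - 1*(-1/18512)) + 18482*(1/29084) = -42878/(82 + 1/18512) + 9241/14542 = -42878/1517985/18512 + 9241/14542 = -42878*18512/1517985 + 9241/14542 = -793757536/1517985 + 9241/14542 = -11528794389127/22074537870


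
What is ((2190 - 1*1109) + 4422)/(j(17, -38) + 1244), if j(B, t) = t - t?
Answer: 5503/1244 ≈ 4.4236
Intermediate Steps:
j(B, t) = 0
((2190 - 1*1109) + 4422)/(j(17, -38) + 1244) = ((2190 - 1*1109) + 4422)/(0 + 1244) = ((2190 - 1109) + 4422)/1244 = (1081 + 4422)*(1/1244) = 5503*(1/1244) = 5503/1244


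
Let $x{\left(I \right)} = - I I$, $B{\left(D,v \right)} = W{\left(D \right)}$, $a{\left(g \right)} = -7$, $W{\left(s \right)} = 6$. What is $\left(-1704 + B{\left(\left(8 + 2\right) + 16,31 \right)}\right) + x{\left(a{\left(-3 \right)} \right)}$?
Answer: $-1747$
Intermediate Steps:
$B{\left(D,v \right)} = 6$
$x{\left(I \right)} = - I^{2}$
$\left(-1704 + B{\left(\left(8 + 2\right) + 16,31 \right)}\right) + x{\left(a{\left(-3 \right)} \right)} = \left(-1704 + 6\right) - \left(-7\right)^{2} = -1698 - 49 = -1747$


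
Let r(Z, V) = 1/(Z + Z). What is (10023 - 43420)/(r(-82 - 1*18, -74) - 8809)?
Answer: 6679400/1761801 ≈ 3.7912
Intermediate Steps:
r(Z, V) = 1/(2*Z)
(10023 - 43420)/(r(-82 - 1*18, -74) - 8809) = (10023 - 43420)/(1/(2*(-82 - 1*18)) - 8809) = -33397/(1/(2*(-82 - 18)) - 8809) = -33397/((½)/(-100) - 8809) = -33397/((½)*(-1/100) - 8809) = -33397/(-1/200 - 8809) = -33397/(-1761801/200) = -33397*(-200/1761801) = 6679400/1761801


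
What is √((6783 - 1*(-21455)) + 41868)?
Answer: √70106 ≈ 264.78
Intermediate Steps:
√((6783 - 1*(-21455)) + 41868) = √((6783 + 21455) + 41868) = √(28238 + 41868) = √70106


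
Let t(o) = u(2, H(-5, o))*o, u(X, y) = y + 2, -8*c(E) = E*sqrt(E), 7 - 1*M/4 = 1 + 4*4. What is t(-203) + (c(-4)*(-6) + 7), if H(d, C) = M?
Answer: 7721 - 6*I ≈ 7721.0 - 6.0*I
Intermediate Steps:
M = -40 (M = 28 - 4*(1 + 4*4) = 28 - 4*(1 + 16) = 28 - 4*17 = 28 - 68 = -40)
c(E) = -E**(3/2)/8 (c(E) = -E*sqrt(E)/8 = -E**(3/2)/8)
H(d, C) = -40
u(X, y) = 2 + y
t(o) = -38*o (t(o) = (2 - 40)*o = -38*o)
t(-203) + (c(-4)*(-6) + 7) = -38*(-203) + (-(-1)*I*(-6) + 7) = 7714 + (-(-1)*I*(-6) + 7) = 7714 + (I*(-6) + 7) = 7714 + (-6*I + 7) = 7714 + (7 - 6*I) = 7721 - 6*I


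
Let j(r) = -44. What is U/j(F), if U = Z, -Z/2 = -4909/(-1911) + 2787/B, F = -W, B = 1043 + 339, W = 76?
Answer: 12110195/58102044 ≈ 0.20843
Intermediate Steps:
B = 1382
F = -76 (F = -1*76 = -76)
Z = -12110195/1320501 (Z = -2*(-4909/(-1911) + 2787/1382) = -2*(-4909*(-1/1911) + 2787*(1/1382)) = -2*(4909/1911 + 2787/1382) = -2*12110195/2641002 = -12110195/1320501 ≈ -9.1709)
U = -12110195/1320501 ≈ -9.1709
U/j(F) = -12110195/1320501/(-44) = -12110195/1320501*(-1/44) = 12110195/58102044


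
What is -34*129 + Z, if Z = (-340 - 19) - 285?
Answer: -5030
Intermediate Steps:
Z = -644 (Z = -359 - 285 = -644)
-34*129 + Z = -34*129 - 644 = -4386 - 644 = -5030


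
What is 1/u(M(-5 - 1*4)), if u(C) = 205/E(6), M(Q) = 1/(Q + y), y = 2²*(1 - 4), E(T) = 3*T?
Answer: 18/205 ≈ 0.087805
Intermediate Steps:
y = -12 (y = 4*(-3) = -12)
M(Q) = 1/(-12 + Q) (M(Q) = 1/(Q - 12) = 1/(-12 + Q))
u(C) = 205/18 (u(C) = 205/((3*6)) = 205/18)
1/u(M(-5 - 1*4)) = 1/(205/18) = 18/205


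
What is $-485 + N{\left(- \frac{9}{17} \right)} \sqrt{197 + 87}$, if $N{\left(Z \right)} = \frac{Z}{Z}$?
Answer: $-485 + 2 \sqrt{71} \approx -468.15$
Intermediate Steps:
$N{\left(Z \right)} = 1$
$-485 + N{\left(- \frac{9}{17} \right)} \sqrt{197 + 87} = -485 + 1 \sqrt{197 + 87} = -485 + 1 \sqrt{284} = -485 + 1 \cdot 2 \sqrt{71} = -485 + 2 \sqrt{71}$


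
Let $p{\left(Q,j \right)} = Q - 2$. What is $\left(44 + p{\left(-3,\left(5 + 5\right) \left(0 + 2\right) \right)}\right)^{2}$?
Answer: $1521$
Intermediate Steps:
$p{\left(Q,j \right)} = -2 + Q$
$\left(44 + p{\left(-3,\left(5 + 5\right) \left(0 + 2\right) \right)}\right)^{2} = \left(44 - 5\right)^{2} = 39^{2} = 1521$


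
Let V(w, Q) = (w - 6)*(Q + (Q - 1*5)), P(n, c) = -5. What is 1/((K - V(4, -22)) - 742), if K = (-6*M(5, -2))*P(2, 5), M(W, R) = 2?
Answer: -1/780 ≈ -0.0012821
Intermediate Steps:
V(w, Q) = (-6 + w)*(-5 + 2*Q) (V(w, Q) = (-6 + w)*(Q + (Q - 5)) = (-6 + w)*(Q + (-5 + Q)) = (-6 + w)*(-5 + 2*Q))
K = 60 (K = -6*2*(-5) = -12*(-5) = 60)
1/((K - V(4, -22)) - 742) = 1/((60 - (30 - 12*(-22) - 5*4 + 2*(-22)*4)) - 742) = 1/((60 - (30 + 264 - 20 - 176)) - 742) = 1/((60 - 1*98) - 742) = 1/((60 - 98) - 742) = 1/(-38 - 742) = 1/(-780) = -1/780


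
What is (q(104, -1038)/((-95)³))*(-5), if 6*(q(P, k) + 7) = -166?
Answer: -104/514425 ≈ -0.00020217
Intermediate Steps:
q(P, k) = -104/3 (q(P, k) = -7 + (⅙)*(-166) = -7 - 83/3 = -104/3)
(q(104, -1038)/((-95)³))*(-5) = -104/(3*((-95)³))*(-5) = -104/3/(-857375)*(-5) = -104/3*(-1/857375)*(-5) = (104/2572125)*(-5) = -104/514425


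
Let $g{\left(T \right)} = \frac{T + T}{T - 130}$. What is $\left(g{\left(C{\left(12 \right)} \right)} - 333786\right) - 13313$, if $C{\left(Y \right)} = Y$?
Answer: $- \frac{20478853}{59} \approx -3.471 \cdot 10^{5}$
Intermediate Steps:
$g{\left(T \right)} = \frac{2 T}{-130 + T}$
$\left(g{\left(C{\left(12 \right)} \right)} - 333786\right) - 13313 = \left(2 \cdot 12 \frac{1}{-130 + 12} - 333786\right) - 13313 = \left(2 \cdot 12 \frac{1}{-118} - 333786\right) - 13313 = \left(2 \cdot 12 \left(- \frac{1}{118}\right) - 333786\right) - 13313 = \left(- \frac{12}{59} - 333786\right) - 13313 = - \frac{19693386}{59} - 13313 = - \frac{20478853}{59}$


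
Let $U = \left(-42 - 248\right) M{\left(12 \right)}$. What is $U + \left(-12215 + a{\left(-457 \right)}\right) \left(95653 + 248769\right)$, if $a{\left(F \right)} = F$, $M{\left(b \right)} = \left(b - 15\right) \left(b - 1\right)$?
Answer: $-4364506014$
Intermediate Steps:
$M{\left(b \right)} = \left(-1 + b\right) \left(-15 + b\right)$ ($M{\left(b \right)} = \left(-15 + b\right) \left(-1 + b\right) = \left(-1 + b\right) \left(-15 + b\right)$)
$U = 9570$ ($U = \left(-42 - 248\right) \left(15 + 12^{2} - 192\right) = - 290 \left(15 + 144 - 192\right) = \left(-290\right) \left(-33\right) = 9570$)
$U + \left(-12215 + a{\left(-457 \right)}\right) \left(95653 + 248769\right) = 9570 + \left(-12215 - 457\right) \left(95653 + 248769\right) = 9570 - 4364515584 = -4364506014$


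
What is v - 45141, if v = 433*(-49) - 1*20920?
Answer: -87278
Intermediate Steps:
v = -42137 (v = -21217 - 20920 = -42137)
v - 45141 = -42137 - 45141 = -87278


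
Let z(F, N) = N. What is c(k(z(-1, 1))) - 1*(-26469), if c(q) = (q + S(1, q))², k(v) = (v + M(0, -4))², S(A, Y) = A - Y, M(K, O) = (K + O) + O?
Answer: 26470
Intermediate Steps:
M(K, O) = K + 2*O
k(v) = (-8 + v)² (k(v) = (v + (0 + 2*(-4)))² = (v + (0 - 8))² = (v - 8)² = (-8 + v)²)
c(q) = 1 (c(q) = (q + (1 - q))² = 1² = 1)
c(k(z(-1, 1))) - 1*(-26469) = 1 - 1*(-26469) = 1 + 26469 = 26470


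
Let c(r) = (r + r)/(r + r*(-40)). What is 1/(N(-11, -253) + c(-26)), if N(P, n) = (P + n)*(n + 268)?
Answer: -39/154442 ≈ -0.00025252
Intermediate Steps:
N(P, n) = (268 + n)*(P + n) (N(P, n) = (P + n)*(268 + n) = (268 + n)*(P + n))
c(r) = -2/39 (c(r) = (2*r)/(r - 40*r) = (2*r)/((-39*r)) = (2*r)*(-1/(39*r)) = -2/39)
1/(N(-11, -253) + c(-26)) = 1/(((-253)² + 268*(-11) + 268*(-253) - 11*(-253)) - 2/39) = 1/((64009 - 2948 - 67804 + 2783) - 2/39) = 1/(-3960 - 2/39) = 1/(-154442/39) = -39/154442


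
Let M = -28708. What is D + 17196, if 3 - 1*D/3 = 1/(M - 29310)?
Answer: 998199693/58018 ≈ 17205.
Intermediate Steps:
D = 522165/58018 (D = 9 - 3/(-28708 - 29310) = 9 - 3/(-58018) = 9 - 3*(-1/58018) = 9 + 3/58018 = 522165/58018 ≈ 9.0000)
D + 17196 = 522165/58018 + 17196 = 998199693/58018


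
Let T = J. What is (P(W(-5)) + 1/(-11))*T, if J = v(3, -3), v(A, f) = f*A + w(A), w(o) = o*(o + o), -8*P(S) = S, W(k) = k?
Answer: 423/88 ≈ 4.8068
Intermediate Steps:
P(S) = -S/8
w(o) = 2*o**2 (w(o) = o*(2*o) = 2*o**2)
v(A, f) = 2*A**2 + A*f (v(A, f) = f*A + 2*A**2 = A*f + 2*A**2 = 2*A**2 + A*f)
J = 9 (J = 3*(-3 + 2*3) = 3*(-3 + 6) = 3*3 = 9)
T = 9
(P(W(-5)) + 1/(-11))*T = (-1/8*(-5) + 1/(-11))*9 = (5/8 - 1/11)*9 = (47/88)*9 = 423/88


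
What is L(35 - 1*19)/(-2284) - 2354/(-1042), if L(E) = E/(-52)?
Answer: 8737392/3867383 ≈ 2.2593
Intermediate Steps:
L(E) = -E/52 (L(E) = E*(-1/52) = -E/52)
L(35 - 1*19)/(-2284) - 2354/(-1042) = -(35 - 1*19)/52/(-2284) - 2354/(-1042) = -(35 - 19)/52*(-1/2284) - 2354*(-1/1042) = -1/52*16*(-1/2284) + 1177/521 = -4/13*(-1/2284) + 1177/521 = 1/7423 + 1177/521 = 8737392/3867383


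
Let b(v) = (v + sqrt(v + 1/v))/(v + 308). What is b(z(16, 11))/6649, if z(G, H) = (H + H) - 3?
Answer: 19/2174223 + sqrt(6878)/41310237 ≈ 1.0746e-5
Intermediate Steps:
z(G, H) = -3 + 2*H (z(G, H) = 2*H - 3 = -3 + 2*H)
b(v) = (v + sqrt(v + 1/v))/(308 + v)
b(z(16, 11))/6649 = (((-3 + 2*11) + sqrt((-3 + 2*11) + 1/(-3 + 2*11)))/(308 + (-3 + 2*11)))/6649 = (((-3 + 22) + sqrt((-3 + 22) + 1/(-3 + 22)))/(308 + (-3 + 22)))*(1/6649) = ((19 + sqrt(19 + 1/19))/(308 + 19))*(1/6649) = ((19 + sqrt(19 + 1/19))/327)*(1/6649) = ((19 + sqrt(362/19))/327)*(1/6649) = ((19 + sqrt(6878)/19)/327)*(1/6649) = (19/327 + sqrt(6878)/6213)*(1/6649) = 19/2174223 + sqrt(6878)/41310237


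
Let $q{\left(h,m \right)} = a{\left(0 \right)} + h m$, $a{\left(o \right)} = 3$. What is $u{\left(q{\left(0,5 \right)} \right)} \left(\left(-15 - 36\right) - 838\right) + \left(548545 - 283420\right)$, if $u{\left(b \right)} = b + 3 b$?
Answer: $254457$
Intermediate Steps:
$q{\left(h,m \right)} = 3 + h m$
$u{\left(b \right)} = 4 b$
$u{\left(q{\left(0,5 \right)} \right)} \left(\left(-15 - 36\right) - 838\right) + \left(548545 - 283420\right) = 4 \left(3 + 0 \cdot 5\right) \left(\left(-15 - 36\right) - 838\right) + \left(548545 - 283420\right) = 4 \left(3 + 0\right) \left(\left(-15 - 36\right) - 838\right) + 265125 = 4 \cdot 3 \left(-51 - 838\right) + 265125 = 12 \left(-889\right) + 265125 = -10668 + 265125 = 254457$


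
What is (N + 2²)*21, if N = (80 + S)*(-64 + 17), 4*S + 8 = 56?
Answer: -90720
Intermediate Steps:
S = 12 (S = -2 + (¼)*56 = -2 + 14 = 12)
N = -4324 (N = (80 + 12)*(-64 + 17) = 92*(-47) = -4324)
(N + 2²)*21 = (-4324 + 2²)*21 = (-4324 + 4)*21 = -4320*21 = -90720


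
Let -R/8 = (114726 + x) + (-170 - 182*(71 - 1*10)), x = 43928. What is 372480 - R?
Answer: 1551536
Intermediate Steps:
R = -1179056 (R = -8*((114726 + 43928) + (-170 - 182*(71 - 1*10))) = -8*(158654 + (-170 - 182*(71 - 10))) = -8*(158654 + (-170 - 182*61)) = -8*(158654 + (-170 - 11102)) = -8*(158654 - 11272) = -8*147382 = -1179056)
372480 - R = 372480 - 1*(-1179056) = 372480 + 1179056 = 1551536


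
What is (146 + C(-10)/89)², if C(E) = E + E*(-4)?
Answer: 169624576/7921 ≈ 21415.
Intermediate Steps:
C(E) = -3*E (C(E) = E - 4*E = -3*E)
(146 + C(-10)/89)² = (146 - 3*(-10)/89)² = (146 + 30*(1/89))² = (146 + 30/89)² = (13024/89)² = 169624576/7921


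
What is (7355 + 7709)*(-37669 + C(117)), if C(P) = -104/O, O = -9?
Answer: -5105445688/9 ≈ -5.6727e+8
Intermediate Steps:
C(P) = 104/9 (C(P) = -104/(-9) = -104*(-⅑) = 104/9)
(7355 + 7709)*(-37669 + C(117)) = (7355 + 7709)*(-37669 + 104/9) = 15064*(-338917/9) = -5105445688/9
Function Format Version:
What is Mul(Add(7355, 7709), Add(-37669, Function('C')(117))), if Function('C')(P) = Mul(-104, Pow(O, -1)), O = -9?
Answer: Rational(-5105445688, 9) ≈ -5.6727e+8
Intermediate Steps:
Function('C')(P) = Rational(104, 9) (Function('C')(P) = Mul(-104, Pow(-9, -1)) = Mul(-104, Rational(-1, 9)) = Rational(104, 9))
Mul(Add(7355, 7709), Add(-37669, Function('C')(117))) = Mul(Add(7355, 7709), Add(-37669, Rational(104, 9))) = Mul(15064, Rational(-338917, 9)) = Rational(-5105445688, 9)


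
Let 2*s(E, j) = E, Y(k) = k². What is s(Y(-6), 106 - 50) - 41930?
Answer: -41912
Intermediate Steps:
s(E, j) = E/2
s(Y(-6), 106 - 50) - 41930 = (½)*(-6)² - 41930 = (½)*36 - 41930 = 18 - 41930 = -41912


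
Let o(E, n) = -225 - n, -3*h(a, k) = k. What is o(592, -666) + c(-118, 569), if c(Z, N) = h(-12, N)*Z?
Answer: 68465/3 ≈ 22822.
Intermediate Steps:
h(a, k) = -k/3
c(Z, N) = -N*Z/3 (c(Z, N) = (-N/3)*Z = -N*Z/3)
o(592, -666) + c(-118, 569) = (-225 - 1*(-666)) - 1/3*569*(-118) = (-225 + 666) + 67142/3 = 441 + 67142/3 = 68465/3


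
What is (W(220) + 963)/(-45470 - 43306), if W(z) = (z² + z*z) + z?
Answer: -3629/3288 ≈ -1.1037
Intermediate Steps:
W(z) = z + 2*z² (W(z) = (z² + z²) + z = 2*z² + z = z + 2*z²)
(W(220) + 963)/(-45470 - 43306) = (220*(1 + 2*220) + 963)/(-45470 - 43306) = (220*(1 + 440) + 963)/(-88776) = (220*441 + 963)*(-1/88776) = (97020 + 963)*(-1/88776) = 97983*(-1/88776) = -3629/3288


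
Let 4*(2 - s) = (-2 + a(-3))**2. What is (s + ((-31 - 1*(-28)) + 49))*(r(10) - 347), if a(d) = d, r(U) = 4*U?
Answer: -51269/4 ≈ -12817.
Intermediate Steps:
s = -17/4 (s = 2 - (-2 - 3)**2/4 = 2 - 1/4*(-5)**2 = 2 - 1/4*25 = 2 - 25/4 = -17/4 ≈ -4.2500)
(s + ((-31 - 1*(-28)) + 49))*(r(10) - 347) = (-17/4 + ((-31 - 1*(-28)) + 49))*(4*10 - 347) = (-17/4 + ((-31 + 28) + 49))*(40 - 347) = (-17/4 + (-3 + 49))*(-307) = (-17/4 + 46)*(-307) = (167/4)*(-307) = -51269/4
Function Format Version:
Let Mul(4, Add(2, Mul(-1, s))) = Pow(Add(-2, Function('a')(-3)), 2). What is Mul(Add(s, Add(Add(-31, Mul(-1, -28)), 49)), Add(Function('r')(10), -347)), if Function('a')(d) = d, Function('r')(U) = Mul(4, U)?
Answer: Rational(-51269, 4) ≈ -12817.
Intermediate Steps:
s = Rational(-17, 4) (s = Add(2, Mul(Rational(-1, 4), Pow(Add(-2, -3), 2))) = Add(2, Mul(Rational(-1, 4), Pow(-5, 2))) = Add(2, Mul(Rational(-1, 4), 25)) = Add(2, Rational(-25, 4)) = Rational(-17, 4) ≈ -4.2500)
Mul(Add(s, Add(Add(-31, Mul(-1, -28)), 49)), Add(Function('r')(10), -347)) = Mul(Add(Rational(-17, 4), Add(Add(-31, Mul(-1, -28)), 49)), Add(Mul(4, 10), -347)) = Mul(Add(Rational(-17, 4), Add(Add(-31, 28), 49)), Add(40, -347)) = Mul(Add(Rational(-17, 4), Add(-3, 49)), -307) = Mul(Add(Rational(-17, 4), 46), -307) = Mul(Rational(167, 4), -307) = Rational(-51269, 4)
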